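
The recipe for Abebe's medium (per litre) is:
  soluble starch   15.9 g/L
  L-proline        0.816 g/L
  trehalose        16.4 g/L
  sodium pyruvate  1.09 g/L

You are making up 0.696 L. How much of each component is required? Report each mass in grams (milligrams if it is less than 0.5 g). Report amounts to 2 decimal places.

soluble starch 11.07 g; L-proline 0.57 g; trehalose 11.41 g; sodium pyruvate 0.76 g

Working volume: 0.696 L.
soluble starch: 15.9 g/L × 0.696 L = 11.07 g
L-proline: 0.816 g/L × 0.696 L = 0.57 g
trehalose: 16.4 g/L × 0.696 L = 11.41 g
sodium pyruvate: 1.09 g/L × 0.696 L = 0.76 g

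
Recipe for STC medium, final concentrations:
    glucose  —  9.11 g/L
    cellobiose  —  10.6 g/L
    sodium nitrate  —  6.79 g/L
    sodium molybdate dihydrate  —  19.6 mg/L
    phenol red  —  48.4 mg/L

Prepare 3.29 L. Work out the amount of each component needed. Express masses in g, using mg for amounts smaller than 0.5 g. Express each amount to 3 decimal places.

Working volume: 3.29 L.
glucose: 9.11 g/L × 3.29 L = 29.972 g
cellobiose: 10.6 g/L × 3.29 L = 34.874 g
sodium nitrate: 6.79 g/L × 3.29 L = 22.339 g
sodium molybdate dihydrate: 19.6 mg/L × 3.29 L = 64.484 mg
phenol red: 48.4 mg/L × 3.29 L = 159.236 mg

glucose 29.972 g; cellobiose 34.874 g; sodium nitrate 22.339 g; sodium molybdate dihydrate 64.484 mg; phenol red 159.236 mg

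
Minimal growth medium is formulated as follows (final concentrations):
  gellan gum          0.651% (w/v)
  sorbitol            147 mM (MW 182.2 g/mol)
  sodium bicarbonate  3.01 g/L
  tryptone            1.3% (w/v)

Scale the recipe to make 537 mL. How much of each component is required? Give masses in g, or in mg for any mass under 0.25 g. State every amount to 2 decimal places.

Target volume = 537 mL = 0.537 L.
gellan gum: 0.651% w/v = 6.51 g/L → 6.51 × 0.537 L = 3.50 g
sorbitol: 147 mmol/L × 182.2 g/mol × 0.537 L ÷ 1000 = 14.38 g
sodium bicarbonate: 3.01 g/L × 0.537 L = 1.62 g
tryptone: 1.3% w/v = 13 g/L → 13 × 0.537 L = 6.98 g

gellan gum 3.50 g; sorbitol 14.38 g; sodium bicarbonate 1.62 g; tryptone 6.98 g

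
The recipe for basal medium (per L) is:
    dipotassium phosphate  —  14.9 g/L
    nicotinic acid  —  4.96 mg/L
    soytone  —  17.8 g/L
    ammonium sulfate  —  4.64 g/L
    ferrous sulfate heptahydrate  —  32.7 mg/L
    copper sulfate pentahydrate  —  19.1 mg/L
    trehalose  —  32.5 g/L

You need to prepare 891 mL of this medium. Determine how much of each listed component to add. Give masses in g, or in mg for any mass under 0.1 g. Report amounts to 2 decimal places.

dipotassium phosphate 13.28 g; nicotinic acid 4.42 mg; soytone 15.86 g; ammonium sulfate 4.13 g; ferrous sulfate heptahydrate 29.14 mg; copper sulfate pentahydrate 17.02 mg; trehalose 28.96 g

Scale factor relative to 1 L: 0.891.
dipotassium phosphate: 14.9 g/L × 0.891 L = 13.28 g
nicotinic acid: 4.96 mg/L × 0.891 L = 4.42 mg
soytone: 17.8 g/L × 0.891 L = 15.86 g
ammonium sulfate: 4.64 g/L × 0.891 L = 4.13 g
ferrous sulfate heptahydrate: 32.7 mg/L × 0.891 L = 29.14 mg
copper sulfate pentahydrate: 19.1 mg/L × 0.891 L = 17.02 mg
trehalose: 32.5 g/L × 0.891 L = 28.96 g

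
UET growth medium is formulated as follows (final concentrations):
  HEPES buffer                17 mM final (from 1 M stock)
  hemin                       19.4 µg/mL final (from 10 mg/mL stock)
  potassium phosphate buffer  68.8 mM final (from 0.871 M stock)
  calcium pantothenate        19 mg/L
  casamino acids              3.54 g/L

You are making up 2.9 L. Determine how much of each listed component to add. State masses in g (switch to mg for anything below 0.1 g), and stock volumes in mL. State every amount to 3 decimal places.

Scale factor relative to 1 L: 2.9.
HEPES buffer: C1V1 = C2V2 → 17 mM × 2900 mL ÷ 1000 mM = 49.300 mL
hemin: V = C2·V2/C1 = 19.4 µg/mL × 2900 mL ÷ 10000 µg/mL = 5.626 mL
potassium phosphate buffer: dilute stock: 68.8 mM × 2900 mL ÷ 871 mM = 229.070 mL
calcium pantothenate: 19 mg/L × 2.9 L = 55.100 mg
casamino acids: 3.54 g/L × 2.9 L = 10.266 g

HEPES buffer 49.300 mL; hemin 5.626 mL; potassium phosphate buffer 229.070 mL; calcium pantothenate 55.100 mg; casamino acids 10.266 g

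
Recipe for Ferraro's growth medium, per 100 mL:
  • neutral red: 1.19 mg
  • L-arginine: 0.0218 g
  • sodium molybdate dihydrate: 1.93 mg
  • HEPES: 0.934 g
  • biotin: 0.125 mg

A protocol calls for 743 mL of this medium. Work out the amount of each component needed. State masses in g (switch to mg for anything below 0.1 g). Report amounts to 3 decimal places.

neutral red 8.842 mg; L-arginine 0.162 g; sodium molybdate dihydrate 14.340 mg; HEPES 6.940 g; biotin 0.929 mg

Scale factor = 743 mL / 100 mL = 7.43.
neutral red: 1.19 mg × (743 mL / 100 mL) = 8.842 mg
L-arginine: 0.0218 g × (743 mL / 100 mL) = 0.162 g
sodium molybdate dihydrate: 1.93 mg × (743 mL / 100 mL) = 14.340 mg
HEPES: 0.934 g × (743 mL / 100 mL) = 6.940 g
biotin: 0.125 mg × (743 mL / 100 mL) = 0.929 mg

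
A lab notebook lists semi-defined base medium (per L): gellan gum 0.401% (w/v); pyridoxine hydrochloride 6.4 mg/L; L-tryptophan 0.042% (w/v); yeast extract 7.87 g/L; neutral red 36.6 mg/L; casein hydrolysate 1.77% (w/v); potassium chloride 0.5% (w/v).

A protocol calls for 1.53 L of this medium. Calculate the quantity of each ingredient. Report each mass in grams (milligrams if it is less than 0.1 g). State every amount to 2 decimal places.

Working volume: 1.53 L.
gellan gum: 0.401 g per 100 mL × 1530 mL ÷ 100 = 6.14 g
pyridoxine hydrochloride: 6.4 mg/L × 1.53 L = 9.79 mg
L-tryptophan: 0.042 g per 100 mL × 1530 mL ÷ 100 = 0.64 g
yeast extract: 7.87 g/L × 1.53 L = 12.04 g
neutral red: 36.6 mg/L × 1.53 L = 56.00 mg
casein hydrolysate: 1.77 g per 100 mL × 1530 mL ÷ 100 = 27.08 g
potassium chloride: 0.5 g per 100 mL × 1530 mL ÷ 100 = 7.65 g

gellan gum 6.14 g; pyridoxine hydrochloride 9.79 mg; L-tryptophan 0.64 g; yeast extract 12.04 g; neutral red 56.00 mg; casein hydrolysate 27.08 g; potassium chloride 7.65 g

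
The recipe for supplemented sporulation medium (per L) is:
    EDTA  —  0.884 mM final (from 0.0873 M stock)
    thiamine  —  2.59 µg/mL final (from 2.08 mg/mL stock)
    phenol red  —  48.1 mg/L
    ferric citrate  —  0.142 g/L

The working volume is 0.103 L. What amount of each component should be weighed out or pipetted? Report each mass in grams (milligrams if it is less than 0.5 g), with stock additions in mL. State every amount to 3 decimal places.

Scale factor relative to 1 L: 0.103.
EDTA: V = C2·V2/C1 = 0.884 mM × 103 mL ÷ 87.3 mM = 1.043 mL
thiamine: C1V1 = C2V2 → 2.59 µg/mL × 103 mL ÷ 2080 µg/mL = 0.128 mL
phenol red: 48.1 mg/L × 0.103 L = 4.954 mg
ferric citrate: 0.142 g/L × 0.103 L = 0.014626 g = 14.626 mg

EDTA 1.043 mL; thiamine 0.128 mL; phenol red 4.954 mg; ferric citrate 14.626 mg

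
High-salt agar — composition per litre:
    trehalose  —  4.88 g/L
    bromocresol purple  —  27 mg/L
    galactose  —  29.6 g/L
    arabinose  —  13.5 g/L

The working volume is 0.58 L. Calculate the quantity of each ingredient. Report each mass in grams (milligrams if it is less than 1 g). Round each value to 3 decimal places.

Scale factor relative to 1 L: 0.58.
trehalose: 4.88 g/L × 0.58 L = 2.830 g
bromocresol purple: 27 mg/L × 0.58 L = 15.660 mg
galactose: 29.6 g/L × 0.58 L = 17.168 g
arabinose: 13.5 g/L × 0.58 L = 7.830 g

trehalose 2.830 g; bromocresol purple 15.660 mg; galactose 17.168 g; arabinose 7.830 g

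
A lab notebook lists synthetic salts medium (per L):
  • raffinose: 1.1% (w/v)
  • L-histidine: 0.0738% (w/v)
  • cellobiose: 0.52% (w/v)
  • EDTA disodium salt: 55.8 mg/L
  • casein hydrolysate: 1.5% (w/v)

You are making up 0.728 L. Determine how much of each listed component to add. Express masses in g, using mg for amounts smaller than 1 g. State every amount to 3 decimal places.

raffinose 8.008 g; L-histidine 537.264 mg; cellobiose 3.786 g; EDTA disodium salt 40.622 mg; casein hydrolysate 10.920 g

Scale factor relative to 1 L: 0.728.
raffinose: 1.1 g per 100 mL × 728 mL ÷ 100 = 8.008 g
L-histidine: 0.0738% w/v = 0.738 g/L → 0.738 × 0.728 L = 0.537264 g = 537.264 mg
cellobiose: 0.52 g per 100 mL × 728 mL ÷ 100 = 3.786 g
EDTA disodium salt: 55.8 mg/L × 0.728 L = 40.622 mg
casein hydrolysate: 1.5 g per 100 mL × 728 mL ÷ 100 = 10.920 g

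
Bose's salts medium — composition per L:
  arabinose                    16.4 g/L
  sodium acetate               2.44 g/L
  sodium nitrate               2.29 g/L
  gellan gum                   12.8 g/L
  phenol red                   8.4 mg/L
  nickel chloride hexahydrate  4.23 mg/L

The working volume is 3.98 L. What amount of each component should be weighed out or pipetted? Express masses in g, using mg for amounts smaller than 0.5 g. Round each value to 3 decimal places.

Working volume: 3.98 L.
arabinose: 16.4 g/L × 3.98 L = 65.272 g
sodium acetate: 2.44 g/L × 3.98 L = 9.711 g
sodium nitrate: 2.29 g/L × 3.98 L = 9.114 g
gellan gum: 12.8 g/L × 3.98 L = 50.944 g
phenol red: 8.4 mg/L × 3.98 L = 33.432 mg
nickel chloride hexahydrate: 4.23 mg/L × 3.98 L = 16.835 mg

arabinose 65.272 g; sodium acetate 9.711 g; sodium nitrate 9.114 g; gellan gum 50.944 g; phenol red 33.432 mg; nickel chloride hexahydrate 16.835 mg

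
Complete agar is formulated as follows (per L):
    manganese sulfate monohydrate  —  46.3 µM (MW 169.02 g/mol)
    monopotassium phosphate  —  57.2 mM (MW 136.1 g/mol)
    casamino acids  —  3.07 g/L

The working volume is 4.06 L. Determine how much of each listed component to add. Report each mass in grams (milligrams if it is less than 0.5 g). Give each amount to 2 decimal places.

Scale factor relative to 1 L: 4.06.
manganese sulfate monohydrate: 46.3 µmol/L × 169.02 g/mol × 4.06 L ÷ 1000 = 31.77 mg
monopotassium phosphate: 57.2 mmol/L × 136.1 g/mol × 4.06 L ÷ 1000 = 31.61 g
casamino acids: 3.07 g/L × 4.06 L = 12.46 g

manganese sulfate monohydrate 31.77 mg; monopotassium phosphate 31.61 g; casamino acids 12.46 g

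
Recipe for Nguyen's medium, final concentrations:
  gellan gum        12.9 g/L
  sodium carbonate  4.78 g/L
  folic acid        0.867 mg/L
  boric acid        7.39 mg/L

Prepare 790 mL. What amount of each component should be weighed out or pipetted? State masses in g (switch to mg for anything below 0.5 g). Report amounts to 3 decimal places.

Working volume: 790 mL = 0.79 L.
gellan gum: 12.9 g/L × 0.79 L = 10.191 g
sodium carbonate: 4.78 g/L × 0.79 L = 3.776 g
folic acid: 0.867 mg/L × 0.79 L = 0.685 mg
boric acid: 7.39 mg/L × 0.79 L = 5.838 mg

gellan gum 10.191 g; sodium carbonate 3.776 g; folic acid 0.685 mg; boric acid 5.838 mg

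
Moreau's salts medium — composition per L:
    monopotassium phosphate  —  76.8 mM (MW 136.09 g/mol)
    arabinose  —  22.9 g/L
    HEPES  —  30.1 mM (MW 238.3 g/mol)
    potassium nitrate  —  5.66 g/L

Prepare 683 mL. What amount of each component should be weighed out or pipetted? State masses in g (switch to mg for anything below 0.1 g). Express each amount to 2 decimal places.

monopotassium phosphate 7.14 g; arabinose 15.64 g; HEPES 4.90 g; potassium nitrate 3.87 g

Working volume: 683 mL = 0.683 L.
monopotassium phosphate: 76.8 mmol/L × 136.09 g/mol × 0.683 L ÷ 1000 = 7.14 g
arabinose: 22.9 g/L × 0.683 L = 15.64 g
HEPES: 30.1 mmol/L × 238.3 g/mol × 0.683 L ÷ 1000 = 4.90 g
potassium nitrate: 5.66 g/L × 0.683 L = 3.87 g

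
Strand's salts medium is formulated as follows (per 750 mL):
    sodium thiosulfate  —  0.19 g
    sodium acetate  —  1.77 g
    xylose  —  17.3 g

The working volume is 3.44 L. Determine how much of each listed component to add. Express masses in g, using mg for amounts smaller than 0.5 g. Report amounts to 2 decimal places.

sodium thiosulfate 0.87 g; sodium acetate 8.12 g; xylose 79.35 g

Ratio of target to recipe volume: 3440 / 750 = 4.58667.
sodium thiosulfate: 0.19 g × (3440 mL / 750 mL) = 0.87 g
sodium acetate: 1.77 g × (3440 mL / 750 mL) = 8.12 g
xylose: 17.3 g × (3440 mL / 750 mL) = 79.35 g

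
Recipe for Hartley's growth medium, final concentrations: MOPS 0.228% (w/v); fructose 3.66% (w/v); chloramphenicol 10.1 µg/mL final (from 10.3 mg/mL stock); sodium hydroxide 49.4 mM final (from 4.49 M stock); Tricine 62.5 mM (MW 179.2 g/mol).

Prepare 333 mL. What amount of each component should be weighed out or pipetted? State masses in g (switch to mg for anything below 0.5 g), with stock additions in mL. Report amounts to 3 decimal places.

Scale factor relative to 1 L: 0.333.
MOPS: 0.228% w/v = 2.28 g/L → 2.28 × 0.333 L = 0.759 g
fructose: 3.66 g per 100 mL × 333 mL ÷ 100 = 12.188 g
chloramphenicol: V = C2·V2/C1 = 10.1 µg/mL × 333 mL ÷ 10300 µg/mL = 0.327 mL
sodium hydroxide: C1V1 = C2V2 → 49.4 mM × 333 mL ÷ 4490 mM = 3.664 mL
Tricine: 62.5 mmol/L × 179.2 g/mol × 0.333 L ÷ 1000 = 3.730 g

MOPS 0.759 g; fructose 12.188 g; chloramphenicol 0.327 mL; sodium hydroxide 3.664 mL; Tricine 3.730 g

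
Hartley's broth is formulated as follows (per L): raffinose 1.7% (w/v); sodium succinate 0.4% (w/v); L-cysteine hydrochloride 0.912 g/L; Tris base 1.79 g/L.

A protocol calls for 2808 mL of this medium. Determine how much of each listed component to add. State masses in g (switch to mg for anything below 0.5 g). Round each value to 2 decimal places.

Scale factor relative to 1 L: 2.808.
raffinose: 1.7 g per 100 mL × 2808 mL ÷ 100 = 47.74 g
sodium succinate: 0.4% w/v = 4 g/L → 4 × 2.808 L = 11.23 g
L-cysteine hydrochloride: 0.912 g/L × 2.808 L = 2.56 g
Tris base: 1.79 g/L × 2.808 L = 5.03 g

raffinose 47.74 g; sodium succinate 11.23 g; L-cysteine hydrochloride 2.56 g; Tris base 5.03 g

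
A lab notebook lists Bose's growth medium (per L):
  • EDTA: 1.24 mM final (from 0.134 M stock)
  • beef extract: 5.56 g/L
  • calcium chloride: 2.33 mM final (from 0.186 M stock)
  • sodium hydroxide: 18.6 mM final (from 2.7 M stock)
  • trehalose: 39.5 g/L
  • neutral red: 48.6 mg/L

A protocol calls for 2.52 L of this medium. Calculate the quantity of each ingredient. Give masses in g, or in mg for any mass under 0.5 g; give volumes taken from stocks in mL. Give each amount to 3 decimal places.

Working volume: 2.52 L.
EDTA: V = C2·V2/C1 = 1.24 mM × 2520 mL ÷ 134 mM = 23.319 mL
beef extract: 5.56 g/L × 2.52 L = 14.011 g
calcium chloride: C1V1 = C2V2 → 2.33 mM × 2520 mL ÷ 186 mM = 31.568 mL
sodium hydroxide: C1V1 = C2V2 → 18.6 mM × 2520 mL ÷ 2700 mM = 17.360 mL
trehalose: 39.5 g/L × 2.52 L = 99.540 g
neutral red: 48.6 mg/L × 2.52 L = 122.472 mg

EDTA 23.319 mL; beef extract 14.011 g; calcium chloride 31.568 mL; sodium hydroxide 17.360 mL; trehalose 99.540 g; neutral red 122.472 mg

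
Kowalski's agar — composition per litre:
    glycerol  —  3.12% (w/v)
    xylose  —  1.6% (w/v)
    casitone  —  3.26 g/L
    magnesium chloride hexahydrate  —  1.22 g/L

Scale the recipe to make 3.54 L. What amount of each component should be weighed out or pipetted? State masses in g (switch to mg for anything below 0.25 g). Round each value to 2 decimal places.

glycerol 110.45 g; xylose 56.64 g; casitone 11.54 g; magnesium chloride hexahydrate 4.32 g

Scale factor relative to 1 L: 3.54.
glycerol: 3.12 g per 100 mL × 3540 mL ÷ 100 = 110.45 g
xylose: 1.6% w/v = 16 g/L → 16 × 3.54 L = 56.64 g
casitone: 3.26 g/L × 3.54 L = 11.54 g
magnesium chloride hexahydrate: 1.22 g/L × 3.54 L = 4.32 g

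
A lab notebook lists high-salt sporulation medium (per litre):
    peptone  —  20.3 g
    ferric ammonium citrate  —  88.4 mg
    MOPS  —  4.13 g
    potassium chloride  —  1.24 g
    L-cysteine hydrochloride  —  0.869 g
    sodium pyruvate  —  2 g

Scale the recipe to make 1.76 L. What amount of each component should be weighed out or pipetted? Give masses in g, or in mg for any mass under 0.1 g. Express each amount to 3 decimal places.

peptone 35.728 g; ferric ammonium citrate 0.156 g; MOPS 7.269 g; potassium chloride 2.182 g; L-cysteine hydrochloride 1.529 g; sodium pyruvate 3.520 g

Scale factor = 1760 mL / 1000 mL = 1.76.
peptone: 20.3 g × (1760 mL / 1000 mL) = 35.728 g
ferric ammonium citrate: 88.4 mg × (1760 mL / 1000 mL) = 155.584 mg = 0.156 g
MOPS: 4.13 g × (1760 mL / 1000 mL) = 7.269 g
potassium chloride: 1.24 g × (1760 mL / 1000 mL) = 2.182 g
L-cysteine hydrochloride: 0.869 g × (1760 mL / 1000 mL) = 1.529 g
sodium pyruvate: 2 g × (1760 mL / 1000 mL) = 3.520 g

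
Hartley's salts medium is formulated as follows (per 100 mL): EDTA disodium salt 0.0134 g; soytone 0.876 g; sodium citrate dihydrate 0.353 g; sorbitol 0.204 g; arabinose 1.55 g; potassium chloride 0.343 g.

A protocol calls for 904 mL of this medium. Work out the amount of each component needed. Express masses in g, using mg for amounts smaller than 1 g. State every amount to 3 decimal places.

EDTA disodium salt 121.136 mg; soytone 7.919 g; sodium citrate dihydrate 3.191 g; sorbitol 1.844 g; arabinose 14.012 g; potassium chloride 3.101 g

Ratio of target to recipe volume: 904 / 100 = 9.04.
EDTA disodium salt: 0.0134 g × (904 mL / 100 mL) = 0.121136 g = 121.136 mg
soytone: 0.876 g × (904 mL / 100 mL) = 7.919 g
sodium citrate dihydrate: 0.353 g × (904 mL / 100 mL) = 3.191 g
sorbitol: 0.204 g × (904 mL / 100 mL) = 1.844 g
arabinose: 1.55 g × (904 mL / 100 mL) = 14.012 g
potassium chloride: 0.343 g × (904 mL / 100 mL) = 3.101 g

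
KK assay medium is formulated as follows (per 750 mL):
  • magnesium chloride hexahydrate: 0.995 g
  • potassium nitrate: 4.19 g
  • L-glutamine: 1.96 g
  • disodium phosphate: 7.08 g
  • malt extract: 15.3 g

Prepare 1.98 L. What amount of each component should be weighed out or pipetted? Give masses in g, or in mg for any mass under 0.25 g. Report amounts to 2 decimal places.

magnesium chloride hexahydrate 2.63 g; potassium nitrate 11.06 g; L-glutamine 5.17 g; disodium phosphate 18.69 g; malt extract 40.39 g

Ratio of target to recipe volume: 1980 / 750 = 2.64.
magnesium chloride hexahydrate: 0.995 g × (1980 mL / 750 mL) = 2.63 g
potassium nitrate: 4.19 g × (1980 mL / 750 mL) = 11.06 g
L-glutamine: 1.96 g × (1980 mL / 750 mL) = 5.17 g
disodium phosphate: 7.08 g × (1980 mL / 750 mL) = 18.69 g
malt extract: 15.3 g × (1980 mL / 750 mL) = 40.39 g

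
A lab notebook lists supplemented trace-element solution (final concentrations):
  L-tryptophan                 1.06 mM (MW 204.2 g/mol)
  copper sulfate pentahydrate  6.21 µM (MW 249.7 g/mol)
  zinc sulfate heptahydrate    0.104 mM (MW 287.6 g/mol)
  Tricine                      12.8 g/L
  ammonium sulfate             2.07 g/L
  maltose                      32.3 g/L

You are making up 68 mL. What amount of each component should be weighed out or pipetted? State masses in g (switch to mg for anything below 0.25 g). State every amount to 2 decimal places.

L-tryptophan 14.72 mg; copper sulfate pentahydrate 0.11 mg; zinc sulfate heptahydrate 2.03 mg; Tricine 0.87 g; ammonium sulfate 140.76 mg; maltose 2.20 g

Scale factor relative to 1 L: 0.068.
L-tryptophan: 1.06 mmol/L × 204.2 mg/mmol × 0.068 L = 14.72 mg
copper sulfate pentahydrate: 6.21 µmol/L × 249.7 g/mol × 0.068 L ÷ 1000 = 0.11 mg
zinc sulfate heptahydrate: 0.104 mmol/L × 287.6 mg/mmol × 0.068 L = 2.03 mg
Tricine: 12.8 g/L × 0.068 L = 0.87 g
ammonium sulfate: 2.07 g/L × 0.068 L = 0.14076 g = 140.76 mg
maltose: 32.3 g/L × 0.068 L = 2.20 g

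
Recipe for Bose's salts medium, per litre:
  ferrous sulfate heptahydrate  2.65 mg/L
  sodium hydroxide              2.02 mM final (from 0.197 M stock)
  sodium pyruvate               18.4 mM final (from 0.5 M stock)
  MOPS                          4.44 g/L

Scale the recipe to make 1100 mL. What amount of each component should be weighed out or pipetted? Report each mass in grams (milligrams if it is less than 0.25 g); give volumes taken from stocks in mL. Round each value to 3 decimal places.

Working volume: 1100 mL = 1.1 L.
ferrous sulfate heptahydrate: 2.65 mg/L × 1.1 L = 2.915 mg
sodium hydroxide: V = C2·V2/C1 = 2.02 mM × 1100 mL ÷ 197 mM = 11.279 mL
sodium pyruvate: dilute stock: 18.4 mM × 1100 mL ÷ 500 mM = 40.480 mL
MOPS: 4.44 g/L × 1.1 L = 4.884 g

ferrous sulfate heptahydrate 2.915 mg; sodium hydroxide 11.279 mL; sodium pyruvate 40.480 mL; MOPS 4.884 g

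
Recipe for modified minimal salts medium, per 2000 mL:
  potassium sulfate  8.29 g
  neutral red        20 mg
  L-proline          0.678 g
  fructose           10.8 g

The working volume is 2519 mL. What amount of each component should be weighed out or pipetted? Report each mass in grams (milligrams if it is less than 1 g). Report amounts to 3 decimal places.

Ratio of target to recipe volume: 2519 / 2000 = 1.2595.
potassium sulfate: 8.29 g × (2519 mL / 2000 mL) = 10.441 g
neutral red: 20 mg × (2519 mL / 2000 mL) = 25.190 mg
L-proline: 0.678 g × (2519 mL / 2000 mL) = 0.853941 g = 853.941 mg
fructose: 10.8 g × (2519 mL / 2000 mL) = 13.603 g

potassium sulfate 10.441 g; neutral red 25.190 mg; L-proline 853.941 mg; fructose 13.603 g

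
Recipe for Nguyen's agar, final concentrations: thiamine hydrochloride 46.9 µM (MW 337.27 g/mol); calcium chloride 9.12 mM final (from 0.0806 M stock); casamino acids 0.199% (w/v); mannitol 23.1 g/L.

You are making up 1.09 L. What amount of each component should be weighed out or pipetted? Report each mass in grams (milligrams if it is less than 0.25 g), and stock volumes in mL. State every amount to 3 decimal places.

Working volume: 1.09 L.
thiamine hydrochloride: 46.9 µmol/L × 337.27 g/mol × 1.09 L ÷ 1000 = 17.242 mg
calcium chloride: dilute stock: 9.12 mM × 1090 mL ÷ 80.6 mM = 123.335 mL
casamino acids: 0.199% w/v = 1.99 g/L → 1.99 × 1.09 L = 2.169 g
mannitol: 23.1 g/L × 1.09 L = 25.179 g

thiamine hydrochloride 17.242 mg; calcium chloride 123.335 mL; casamino acids 2.169 g; mannitol 25.179 g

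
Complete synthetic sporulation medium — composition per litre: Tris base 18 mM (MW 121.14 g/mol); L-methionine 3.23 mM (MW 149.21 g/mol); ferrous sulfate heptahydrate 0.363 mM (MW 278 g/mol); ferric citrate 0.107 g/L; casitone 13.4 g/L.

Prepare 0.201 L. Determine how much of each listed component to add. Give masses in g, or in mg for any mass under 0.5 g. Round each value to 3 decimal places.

Tris base 438.285 mg; L-methionine 96.872 mg; ferrous sulfate heptahydrate 20.284 mg; ferric citrate 21.507 mg; casitone 2.693 g

Scale factor relative to 1 L: 0.201.
Tris base: 18 mmol/L × 121.14 mg/mmol × 0.201 L = 438.285 mg
L-methionine: 3.23 mmol/L × 149.21 mg/mmol × 0.201 L = 96.872 mg
ferrous sulfate heptahydrate: 0.363 mmol/L × 278 mg/mmol × 0.201 L = 20.284 mg
ferric citrate: 0.107 g/L × 0.201 L = 0.021507 g = 21.507 mg
casitone: 13.4 g/L × 0.201 L = 2.693 g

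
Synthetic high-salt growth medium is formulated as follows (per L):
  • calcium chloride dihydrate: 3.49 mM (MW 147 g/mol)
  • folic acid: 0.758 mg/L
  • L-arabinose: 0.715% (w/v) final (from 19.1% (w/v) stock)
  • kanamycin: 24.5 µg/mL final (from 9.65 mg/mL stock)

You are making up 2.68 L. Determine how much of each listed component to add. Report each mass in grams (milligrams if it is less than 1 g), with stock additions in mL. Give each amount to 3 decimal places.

calcium chloride dihydrate 1.375 g; folic acid 2.031 mg; L-arabinose 100.325 mL; kanamycin 6.804 mL

Working volume: 2.68 L.
calcium chloride dihydrate: 3.49 mmol/L × 147 g/mol × 2.68 L ÷ 1000 = 1.375 g
folic acid: 0.758 mg/L × 2.68 L = 2.031 mg
L-arabinose: dilute stock: 0.715% ÷ 19.1% × 2680 mL = 100.325 mL
kanamycin: V = C2·V2/C1 = 24.5 µg/mL × 2680 mL ÷ 9650 µg/mL = 6.804 mL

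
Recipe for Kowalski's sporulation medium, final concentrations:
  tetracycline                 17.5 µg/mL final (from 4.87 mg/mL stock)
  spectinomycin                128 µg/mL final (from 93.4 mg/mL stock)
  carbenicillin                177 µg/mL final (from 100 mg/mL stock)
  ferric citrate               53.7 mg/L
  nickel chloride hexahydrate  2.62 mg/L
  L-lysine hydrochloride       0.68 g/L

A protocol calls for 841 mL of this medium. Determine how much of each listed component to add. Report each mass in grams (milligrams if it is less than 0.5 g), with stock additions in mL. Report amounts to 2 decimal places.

tetracycline 3.02 mL; spectinomycin 1.15 mL; carbenicillin 1.49 mL; ferric citrate 45.16 mg; nickel chloride hexahydrate 2.20 mg; L-lysine hydrochloride 0.57 g

Scale factor relative to 1 L: 0.841.
tetracycline: V = C2·V2/C1 = 17.5 µg/mL × 841 mL ÷ 4870 µg/mL = 3.02 mL
spectinomycin: dilute stock: 128 µg/mL × 841 mL ÷ 93400 µg/mL = 1.15 mL
carbenicillin: dilute stock: 177 µg/mL × 841 mL ÷ 100000 µg/mL = 1.49 mL
ferric citrate: 53.7 mg/L × 0.841 L = 45.16 mg
nickel chloride hexahydrate: 2.62 mg/L × 0.841 L = 2.20 mg
L-lysine hydrochloride: 0.68 g/L × 0.841 L = 0.57 g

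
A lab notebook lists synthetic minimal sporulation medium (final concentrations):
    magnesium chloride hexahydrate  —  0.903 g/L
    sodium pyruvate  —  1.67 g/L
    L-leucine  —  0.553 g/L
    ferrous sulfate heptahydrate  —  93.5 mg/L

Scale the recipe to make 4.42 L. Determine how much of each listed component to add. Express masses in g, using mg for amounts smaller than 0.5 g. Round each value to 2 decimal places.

Scale factor relative to 1 L: 4.42.
magnesium chloride hexahydrate: 0.903 g/L × 4.42 L = 3.99 g
sodium pyruvate: 1.67 g/L × 4.42 L = 7.38 g
L-leucine: 0.553 g/L × 4.42 L = 2.44 g
ferrous sulfate heptahydrate: 93.5 mg/L × 4.42 L = 413.27 mg

magnesium chloride hexahydrate 3.99 g; sodium pyruvate 7.38 g; L-leucine 2.44 g; ferrous sulfate heptahydrate 413.27 mg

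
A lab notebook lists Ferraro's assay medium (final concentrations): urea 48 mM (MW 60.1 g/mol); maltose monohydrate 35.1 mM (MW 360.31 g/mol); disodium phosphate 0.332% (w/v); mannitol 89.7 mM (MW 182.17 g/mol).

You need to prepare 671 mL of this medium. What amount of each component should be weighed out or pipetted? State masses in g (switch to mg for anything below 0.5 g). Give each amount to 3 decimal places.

urea 1.936 g; maltose monohydrate 8.486 g; disodium phosphate 2.228 g; mannitol 10.965 g

Scale factor relative to 1 L: 0.671.
urea: 48 mmol/L × 60.1 g/mol × 0.671 L ÷ 1000 = 1.936 g
maltose monohydrate: 35.1 mmol/L × 360.31 g/mol × 0.671 L ÷ 1000 = 8.486 g
disodium phosphate: 0.332 g per 100 mL × 671 mL ÷ 100 = 2.228 g
mannitol: 89.7 mmol/L × 182.17 g/mol × 0.671 L ÷ 1000 = 10.965 g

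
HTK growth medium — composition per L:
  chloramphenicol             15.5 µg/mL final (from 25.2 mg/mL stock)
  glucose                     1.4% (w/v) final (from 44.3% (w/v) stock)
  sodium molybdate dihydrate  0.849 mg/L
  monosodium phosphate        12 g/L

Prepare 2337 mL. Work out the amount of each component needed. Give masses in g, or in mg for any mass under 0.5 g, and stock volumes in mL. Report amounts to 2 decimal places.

chloramphenicol 1.44 mL; glucose 73.86 mL; sodium molybdate dihydrate 1.98 mg; monosodium phosphate 28.04 g

Working volume: 2337 mL = 2.337 L.
chloramphenicol: V = C2·V2/C1 = 15.5 µg/mL × 2337 mL ÷ 25200 µg/mL = 1.44 mL
glucose: dilute stock: 1.4% ÷ 44.3% × 2337 mL = 73.86 mL
sodium molybdate dihydrate: 0.849 mg/L × 2.337 L = 1.98 mg
monosodium phosphate: 12 g/L × 2.337 L = 28.04 g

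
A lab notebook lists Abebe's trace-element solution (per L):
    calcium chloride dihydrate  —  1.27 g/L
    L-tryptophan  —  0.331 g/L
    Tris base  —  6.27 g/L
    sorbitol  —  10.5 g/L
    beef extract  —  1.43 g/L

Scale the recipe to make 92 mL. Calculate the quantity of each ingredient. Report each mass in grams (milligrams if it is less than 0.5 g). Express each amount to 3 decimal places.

Scale factor relative to 1 L: 0.092.
calcium chloride dihydrate: 1.27 g/L × 0.092 L = 0.11684 g = 116.840 mg
L-tryptophan: 0.331 g/L × 0.092 L = 0.030452 g = 30.452 mg
Tris base: 6.27 g/L × 0.092 L = 0.577 g
sorbitol: 10.5 g/L × 0.092 L = 0.966 g
beef extract: 1.43 g/L × 0.092 L = 0.13156 g = 131.560 mg

calcium chloride dihydrate 116.840 mg; L-tryptophan 30.452 mg; Tris base 0.577 g; sorbitol 0.966 g; beef extract 131.560 mg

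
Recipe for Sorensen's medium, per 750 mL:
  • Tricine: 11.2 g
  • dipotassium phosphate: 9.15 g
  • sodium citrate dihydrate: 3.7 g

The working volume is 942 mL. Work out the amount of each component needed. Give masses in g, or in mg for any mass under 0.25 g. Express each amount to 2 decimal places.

Ratio of target to recipe volume: 942 / 750 = 1.256.
Tricine: 11.2 g × (942 mL / 750 mL) = 14.07 g
dipotassium phosphate: 9.15 g × (942 mL / 750 mL) = 11.49 g
sodium citrate dihydrate: 3.7 g × (942 mL / 750 mL) = 4.65 g

Tricine 14.07 g; dipotassium phosphate 11.49 g; sodium citrate dihydrate 4.65 g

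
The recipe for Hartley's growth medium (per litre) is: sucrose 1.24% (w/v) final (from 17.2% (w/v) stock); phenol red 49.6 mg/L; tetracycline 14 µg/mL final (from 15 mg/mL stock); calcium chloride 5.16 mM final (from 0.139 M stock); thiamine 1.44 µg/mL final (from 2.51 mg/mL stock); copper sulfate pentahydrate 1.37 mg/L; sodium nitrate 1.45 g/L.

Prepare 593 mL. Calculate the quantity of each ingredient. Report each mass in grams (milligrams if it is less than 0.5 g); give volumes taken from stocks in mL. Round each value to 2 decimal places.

sucrose 42.75 mL; phenol red 29.41 mg; tetracycline 0.55 mL; calcium chloride 22.01 mL; thiamine 0.34 mL; copper sulfate pentahydrate 0.81 mg; sodium nitrate 0.86 g

Target volume = 593 mL = 0.593 L.
sucrose: dilute stock: 1.24% ÷ 17.2% × 593 mL = 42.75 mL
phenol red: 49.6 mg/L × 0.593 L = 29.41 mg
tetracycline: dilute stock: 14 µg/mL × 593 mL ÷ 15000 µg/mL = 0.55 mL
calcium chloride: C1V1 = C2V2 → 5.16 mM × 593 mL ÷ 139 mM = 22.01 mL
thiamine: C1V1 = C2V2 → 1.44 µg/mL × 593 mL ÷ 2510 µg/mL = 0.34 mL
copper sulfate pentahydrate: 1.37 mg/L × 0.593 L = 0.81 mg
sodium nitrate: 1.45 g/L × 0.593 L = 0.86 g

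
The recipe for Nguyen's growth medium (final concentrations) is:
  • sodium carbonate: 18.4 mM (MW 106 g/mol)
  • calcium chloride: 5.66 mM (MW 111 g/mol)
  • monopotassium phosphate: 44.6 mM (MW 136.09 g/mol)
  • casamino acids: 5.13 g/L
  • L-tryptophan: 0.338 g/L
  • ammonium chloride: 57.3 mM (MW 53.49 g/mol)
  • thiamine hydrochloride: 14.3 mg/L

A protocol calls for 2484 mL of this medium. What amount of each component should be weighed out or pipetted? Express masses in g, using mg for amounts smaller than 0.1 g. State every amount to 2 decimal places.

sodium carbonate 4.84 g; calcium chloride 1.56 g; monopotassium phosphate 15.08 g; casamino acids 12.74 g; L-tryptophan 0.84 g; ammonium chloride 7.61 g; thiamine hydrochloride 35.52 mg

Working volume: 2484 mL = 2.484 L.
sodium carbonate: 18.4 mmol/L × 106 g/mol × 2.484 L ÷ 1000 = 4.84 g
calcium chloride: 5.66 mmol/L × 111 g/mol × 2.484 L ÷ 1000 = 1.56 g
monopotassium phosphate: 44.6 mmol/L × 136.09 g/mol × 2.484 L ÷ 1000 = 15.08 g
casamino acids: 5.13 g/L × 2.484 L = 12.74 g
L-tryptophan: 0.338 g/L × 2.484 L = 0.84 g
ammonium chloride: 57.3 mmol/L × 53.49 g/mol × 2.484 L ÷ 1000 = 7.61 g
thiamine hydrochloride: 14.3 mg/L × 2.484 L = 35.52 mg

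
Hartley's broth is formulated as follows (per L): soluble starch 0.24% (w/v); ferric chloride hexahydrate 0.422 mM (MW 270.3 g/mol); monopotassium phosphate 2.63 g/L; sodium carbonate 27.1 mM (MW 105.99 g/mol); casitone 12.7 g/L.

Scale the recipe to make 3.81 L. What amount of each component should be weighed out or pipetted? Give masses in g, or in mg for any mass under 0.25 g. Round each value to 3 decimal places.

Working volume: 3.81 L.
soluble starch: 0.24 g per 100 mL × 3810 mL ÷ 100 = 9.144 g
ferric chloride hexahydrate: 0.422 mmol/L × 270.3 g/mol × 3.81 L ÷ 1000 = 0.435 g
monopotassium phosphate: 2.63 g/L × 3.81 L = 10.020 g
sodium carbonate: 27.1 mmol/L × 105.99 g/mol × 3.81 L ÷ 1000 = 10.944 g
casitone: 12.7 g/L × 3.81 L = 48.387 g

soluble starch 9.144 g; ferric chloride hexahydrate 0.435 g; monopotassium phosphate 10.020 g; sodium carbonate 10.944 g; casitone 48.387 g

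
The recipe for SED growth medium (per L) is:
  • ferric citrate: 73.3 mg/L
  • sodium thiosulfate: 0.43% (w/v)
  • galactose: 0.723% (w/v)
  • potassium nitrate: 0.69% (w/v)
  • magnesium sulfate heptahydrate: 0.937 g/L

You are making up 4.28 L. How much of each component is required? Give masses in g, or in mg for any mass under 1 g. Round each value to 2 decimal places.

Scale factor relative to 1 L: 4.28.
ferric citrate: 73.3 mg/L × 4.28 L = 313.72 mg
sodium thiosulfate: 0.43 g per 100 mL × 4280 mL ÷ 100 = 18.40 g
galactose: 0.723% w/v = 7.23 g/L → 7.23 × 4.28 L = 30.94 g
potassium nitrate: 0.69 g per 100 mL × 4280 mL ÷ 100 = 29.53 g
magnesium sulfate heptahydrate: 0.937 g/L × 4.28 L = 4.01 g

ferric citrate 313.72 mg; sodium thiosulfate 18.40 g; galactose 30.94 g; potassium nitrate 29.53 g; magnesium sulfate heptahydrate 4.01 g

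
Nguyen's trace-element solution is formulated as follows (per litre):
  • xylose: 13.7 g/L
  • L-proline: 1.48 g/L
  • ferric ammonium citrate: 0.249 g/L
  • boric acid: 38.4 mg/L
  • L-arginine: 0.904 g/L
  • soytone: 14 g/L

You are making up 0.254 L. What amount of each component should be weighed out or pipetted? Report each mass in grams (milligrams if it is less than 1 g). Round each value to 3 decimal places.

xylose 3.480 g; L-proline 375.920 mg; ferric ammonium citrate 63.246 mg; boric acid 9.754 mg; L-arginine 229.616 mg; soytone 3.556 g

Working volume: 0.254 L.
xylose: 13.7 g/L × 0.254 L = 3.480 g
L-proline: 1.48 g/L × 0.254 L = 0.37592 g = 375.920 mg
ferric ammonium citrate: 0.249 g/L × 0.254 L = 0.063246 g = 63.246 mg
boric acid: 38.4 mg/L × 0.254 L = 9.754 mg
L-arginine: 0.904 g/L × 0.254 L = 0.229616 g = 229.616 mg
soytone: 14 g/L × 0.254 L = 3.556 g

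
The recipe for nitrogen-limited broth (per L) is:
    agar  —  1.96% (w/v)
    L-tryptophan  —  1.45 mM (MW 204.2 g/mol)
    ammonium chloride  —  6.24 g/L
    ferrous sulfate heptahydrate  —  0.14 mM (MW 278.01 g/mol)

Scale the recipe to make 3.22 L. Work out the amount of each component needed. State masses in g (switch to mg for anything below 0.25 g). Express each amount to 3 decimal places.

Scale factor relative to 1 L: 3.22.
agar: 1.96 g per 100 mL × 3220 mL ÷ 100 = 63.112 g
L-tryptophan: 1.45 mmol/L × 204.2 g/mol × 3.22 L ÷ 1000 = 0.953 g
ammonium chloride: 6.24 g/L × 3.22 L = 20.093 g
ferrous sulfate heptahydrate: 0.14 mmol/L × 278.01 mg/mmol × 3.22 L = 125.327 mg

agar 63.112 g; L-tryptophan 0.953 g; ammonium chloride 20.093 g; ferrous sulfate heptahydrate 125.327 mg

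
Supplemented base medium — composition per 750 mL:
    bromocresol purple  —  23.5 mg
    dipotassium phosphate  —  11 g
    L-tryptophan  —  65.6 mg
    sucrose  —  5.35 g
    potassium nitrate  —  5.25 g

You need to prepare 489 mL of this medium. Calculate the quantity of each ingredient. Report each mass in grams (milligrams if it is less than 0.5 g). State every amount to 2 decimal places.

Scale factor = 489 mL / 750 mL = 0.652.
bromocresol purple: 23.5 mg × (489 mL / 750 mL) = 15.32 mg
dipotassium phosphate: 11 g × (489 mL / 750 mL) = 7.17 g
L-tryptophan: 65.6 mg × (489 mL / 750 mL) = 42.77 mg
sucrose: 5.35 g × (489 mL / 750 mL) = 3.49 g
potassium nitrate: 5.25 g × (489 mL / 750 mL) = 3.42 g

bromocresol purple 15.32 mg; dipotassium phosphate 7.17 g; L-tryptophan 42.77 mg; sucrose 3.49 g; potassium nitrate 3.42 g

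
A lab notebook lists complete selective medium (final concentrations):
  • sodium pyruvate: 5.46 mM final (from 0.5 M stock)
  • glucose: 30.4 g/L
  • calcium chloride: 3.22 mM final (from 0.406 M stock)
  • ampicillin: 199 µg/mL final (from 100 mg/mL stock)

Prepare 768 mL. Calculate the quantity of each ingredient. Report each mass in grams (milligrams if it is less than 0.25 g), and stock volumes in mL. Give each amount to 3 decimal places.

sodium pyruvate 8.387 mL; glucose 23.347 g; calcium chloride 6.091 mL; ampicillin 1.528 mL

Working volume: 768 mL = 0.768 L.
sodium pyruvate: C1V1 = C2V2 → 5.46 mM × 768 mL ÷ 500 mM = 8.387 mL
glucose: 30.4 g/L × 0.768 L = 23.347 g
calcium chloride: dilute stock: 3.22 mM × 768 mL ÷ 406 mM = 6.091 mL
ampicillin: C1V1 = C2V2 → 199 µg/mL × 768 mL ÷ 100000 µg/mL = 1.528 mL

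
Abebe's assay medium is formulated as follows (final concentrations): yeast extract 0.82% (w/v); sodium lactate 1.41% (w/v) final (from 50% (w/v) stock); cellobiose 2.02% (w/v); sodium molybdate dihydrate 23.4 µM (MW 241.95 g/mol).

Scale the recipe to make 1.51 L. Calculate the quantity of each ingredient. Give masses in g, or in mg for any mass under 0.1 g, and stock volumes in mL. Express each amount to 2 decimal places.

yeast extract 12.38 g; sodium lactate 42.58 mL; cellobiose 30.50 g; sodium molybdate dihydrate 8.55 mg

Working volume: 1.51 L.
yeast extract: 0.82% w/v = 8.2 g/L → 8.2 × 1.51 L = 12.38 g
sodium lactate: dilute stock: 1.41% ÷ 50% × 1510 mL = 42.58 mL
cellobiose: 2.02 g per 100 mL × 1510 mL ÷ 100 = 30.50 g
sodium molybdate dihydrate: 23.4 µmol/L × 241.95 g/mol × 1.51 L ÷ 1000 = 8.55 mg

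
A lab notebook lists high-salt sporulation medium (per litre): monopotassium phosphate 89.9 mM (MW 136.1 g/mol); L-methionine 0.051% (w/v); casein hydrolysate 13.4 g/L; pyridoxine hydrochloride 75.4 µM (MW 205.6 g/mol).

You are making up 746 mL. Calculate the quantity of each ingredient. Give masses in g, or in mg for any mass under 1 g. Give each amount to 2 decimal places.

monopotassium phosphate 9.13 g; L-methionine 380.46 mg; casein hydrolysate 10.00 g; pyridoxine hydrochloride 11.56 mg

Working volume: 746 mL = 0.746 L.
monopotassium phosphate: 89.9 mmol/L × 136.1 g/mol × 0.746 L ÷ 1000 = 9.13 g
L-methionine: 0.051 g per 100 mL × 746 mL ÷ 100 = 0.38046 g = 380.46 mg
casein hydrolysate: 13.4 g/L × 0.746 L = 10.00 g
pyridoxine hydrochloride: 75.4 µmol/L × 205.6 g/mol × 0.746 L ÷ 1000 = 11.56 mg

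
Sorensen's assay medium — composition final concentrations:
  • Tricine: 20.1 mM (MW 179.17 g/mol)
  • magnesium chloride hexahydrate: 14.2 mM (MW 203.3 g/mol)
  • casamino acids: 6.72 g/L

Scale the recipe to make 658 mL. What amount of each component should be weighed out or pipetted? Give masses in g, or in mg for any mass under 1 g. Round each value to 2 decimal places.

Tricine 2.37 g; magnesium chloride hexahydrate 1.90 g; casamino acids 4.42 g

Target volume = 658 mL = 0.658 L.
Tricine: 20.1 mmol/L × 179.17 g/mol × 0.658 L ÷ 1000 = 2.37 g
magnesium chloride hexahydrate: 14.2 mmol/L × 203.3 g/mol × 0.658 L ÷ 1000 = 1.90 g
casamino acids: 6.72 g/L × 0.658 L = 4.42 g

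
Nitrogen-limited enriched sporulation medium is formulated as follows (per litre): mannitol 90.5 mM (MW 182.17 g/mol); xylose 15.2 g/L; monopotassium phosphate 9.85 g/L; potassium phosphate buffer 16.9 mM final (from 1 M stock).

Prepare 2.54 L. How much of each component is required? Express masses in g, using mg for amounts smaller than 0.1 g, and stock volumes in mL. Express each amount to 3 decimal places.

mannitol 41.875 g; xylose 38.608 g; monopotassium phosphate 25.019 g; potassium phosphate buffer 42.926 mL

Scale factor relative to 1 L: 2.54.
mannitol: 90.5 mmol/L × 182.17 g/mol × 2.54 L ÷ 1000 = 41.875 g
xylose: 15.2 g/L × 2.54 L = 38.608 g
monopotassium phosphate: 9.85 g/L × 2.54 L = 25.019 g
potassium phosphate buffer: dilute stock: 16.9 mM × 2540 mL ÷ 1000 mM = 42.926 mL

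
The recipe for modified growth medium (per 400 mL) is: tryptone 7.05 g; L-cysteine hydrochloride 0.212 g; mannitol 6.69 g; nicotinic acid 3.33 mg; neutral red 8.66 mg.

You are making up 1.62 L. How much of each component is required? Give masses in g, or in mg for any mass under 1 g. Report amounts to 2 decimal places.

Scale factor = 1620 mL / 400 mL = 4.05.
tryptone: 7.05 g × (1620 mL / 400 mL) = 28.55 g
L-cysteine hydrochloride: 0.212 g × (1620 mL / 400 mL) = 0.8586 g = 858.60 mg
mannitol: 6.69 g × (1620 mL / 400 mL) = 27.09 g
nicotinic acid: 3.33 mg × (1620 mL / 400 mL) = 13.49 mg
neutral red: 8.66 mg × (1620 mL / 400 mL) = 35.07 mg

tryptone 28.55 g; L-cysteine hydrochloride 858.60 mg; mannitol 27.09 g; nicotinic acid 13.49 mg; neutral red 35.07 mg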